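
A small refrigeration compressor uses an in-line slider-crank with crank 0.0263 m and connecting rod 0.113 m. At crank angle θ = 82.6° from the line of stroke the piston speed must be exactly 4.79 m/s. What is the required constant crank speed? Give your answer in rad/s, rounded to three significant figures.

178

For an in-line slider-crank, |v_piston| = rω|sinθ|·[1 + r cosθ/√(L² − r² sin²θ)].
With r = 0.0263 m, L = 0.113 m, θ = 82.6°: the bracketed kinematic factor |dx/dθ| = 0.026884 m.
ω = v/|dx/dθ| = 4.79/0.026884 = 178.17 rad/s.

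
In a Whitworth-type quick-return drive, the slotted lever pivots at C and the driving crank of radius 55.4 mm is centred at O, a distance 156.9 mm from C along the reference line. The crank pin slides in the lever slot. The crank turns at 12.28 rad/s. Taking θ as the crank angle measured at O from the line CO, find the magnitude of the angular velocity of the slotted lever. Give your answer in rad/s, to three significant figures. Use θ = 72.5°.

ω = 12.28 rad/s
Crank pin A relative to C: A = (d + r cosθ, r sinθ); lever angle φ = atan2(r sinθ, d + r cosθ).
Differentiating tanφ: φ̇ = rω(d cosθ + r)/(d² + r² + 2dr cosθ).
d² + r² + 2dr cosθ = |CA|² = 0.0329144 m²;  d cosθ + r = +0.10258 m.
|ω_lever| = |0.0554·12.28·+0.10258| / 0.0329144 = 2.1203 rad/s.

2.12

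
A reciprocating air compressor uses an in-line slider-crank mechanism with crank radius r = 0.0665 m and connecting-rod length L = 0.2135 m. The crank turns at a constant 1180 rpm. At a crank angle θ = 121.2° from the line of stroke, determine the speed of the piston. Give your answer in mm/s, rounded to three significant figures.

5850

ω = 2π·1180/60 = 123.6 rad/s
For an in-line slider-crank, x = r cosθ + √(L² − r² sin²θ), so v = −rω sinθ·[1 + r cosθ/√(L² − r² sin²θ)].
With r = 0.0665 m, L = 0.2135 m, θ = 121.2°: √(L² − r² sin²θ) = 0.20578 m.
v = −0.0665·123.6·0.85536·[1 + 0.0665·-0.51803/0.20578] = -5.8522 m/s.
|v| = 5.8522 m/s = 5852.2 mm/s.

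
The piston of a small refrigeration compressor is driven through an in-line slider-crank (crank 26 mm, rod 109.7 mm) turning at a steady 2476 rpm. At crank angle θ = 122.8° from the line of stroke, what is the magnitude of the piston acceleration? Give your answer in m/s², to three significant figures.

1120

ω = 2π·2476/60 = 259.3 rad/s
x(θ) = r cosθ + √(L² − r² sin²θ); with ω constant, a = ω²·d²x/dθ².
d²x/dθ² = −r cosθ − r²(cos2θ)/√u − r⁴ sin²2θ/(4u^{3/2}),  u = L² − r² sin²θ = 0.0115565 m².
Substituting r = 0.026 m, L = 0.1097 m, θ = 122.8°: d²x/dθ² = +0.016606 m.
a = ω²·d²x/dθ² = (259.3)²·(+0.016606) = +1116.4 m/s²;  |a| = 1116.4 m/s².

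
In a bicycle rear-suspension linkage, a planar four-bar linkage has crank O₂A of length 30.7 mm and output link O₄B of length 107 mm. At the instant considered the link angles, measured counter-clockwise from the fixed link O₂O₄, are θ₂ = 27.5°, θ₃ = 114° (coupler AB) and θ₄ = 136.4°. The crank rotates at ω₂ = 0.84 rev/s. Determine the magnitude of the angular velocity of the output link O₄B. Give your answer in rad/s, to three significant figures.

3.97

ω₂ = 5.278 rad/s (from 0.84 rev/s).
Differentiating the loop-closure r₂e^{iθ₂}+r₃e^{iθ₃}=r₁+r₄e^{iθ₄} gives r₂ω₂e^{iθ₂}+r₃ω₃e^{iθ₃}=r₄ω₄e^{iθ₄}.
Eliminating the other unknown: ω₄ = r₂ω₂ sin(θ₂−θ₃) / [r₄ sin(θ₄−θ₃)].
Numerator sine = -0.99813; denominator sine = +0.38107.
Result = 0.0307·5.278·(-0.99813) / (0.107·(+0.38107)) = -3.9664 rad/s; magnitude 3.9664 rad/s.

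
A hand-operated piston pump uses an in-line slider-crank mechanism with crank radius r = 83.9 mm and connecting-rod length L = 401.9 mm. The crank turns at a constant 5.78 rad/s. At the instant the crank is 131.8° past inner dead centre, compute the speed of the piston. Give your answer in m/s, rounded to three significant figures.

ω = 5.78 rad/s
For an in-line slider-crank, x = r cosθ + √(L² − r² sin²θ), so v = −rω sinθ·[1 + r cosθ/√(L² − r² sin²θ)].
With r = 0.0839 m, L = 0.4019 m, θ = 131.8°: √(L² − r² sin²θ) = 0.397 m.
v = −0.0839·5.78·0.74548·[1 + 0.0839·-0.66653/0.397] = -0.31059 m/s.
|v| = 0.31059 m/s.

0.311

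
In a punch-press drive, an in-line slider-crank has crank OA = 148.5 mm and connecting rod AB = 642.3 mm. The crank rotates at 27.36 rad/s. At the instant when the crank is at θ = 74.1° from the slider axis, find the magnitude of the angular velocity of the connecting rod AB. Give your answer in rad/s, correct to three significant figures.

1.78

ω = 27.36 rad/s
The rod makes angle φ with the slider axis where L sinφ = r sinθ; differentiating, L cosφ·φ̇ = r ω cosθ.
L cosφ = √(L² − r² sin²θ) = 0.62622 m.
|ω_rod| = r ω |cosθ| / √(L² − r² sin²θ) = 0.1485·27.36·0.27396/0.62622 = 1.7775 rad/s.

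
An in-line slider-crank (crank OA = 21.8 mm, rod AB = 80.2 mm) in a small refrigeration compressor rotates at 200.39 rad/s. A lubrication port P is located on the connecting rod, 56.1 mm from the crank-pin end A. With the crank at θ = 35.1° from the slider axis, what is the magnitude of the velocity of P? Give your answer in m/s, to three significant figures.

3.10

ω = 200.4 rad/s.  Crank-pin speed |V_A| = rω = 4.3685 m/s, perpendicular to OA.
Rod angle: sinφ = −(r/L) sinθ ⇒ φ = -8.992°; ω_rod = −rω cosθ/√(L²−r²sin²θ) = -45.119 rad/s.
V_P = V_A + ω_rod × AP, with AP = 0.0561 m along the rod.
Components: V_Px = −rω sinθ − a·ω_rod·sinφ = -2.9075 m/s;  V_Py = rω cosθ + a·ω_rod·cosφ = +1.074 m/s.
|V_P| = √(V_Px² + V_Py²) = 3.0996 m/s.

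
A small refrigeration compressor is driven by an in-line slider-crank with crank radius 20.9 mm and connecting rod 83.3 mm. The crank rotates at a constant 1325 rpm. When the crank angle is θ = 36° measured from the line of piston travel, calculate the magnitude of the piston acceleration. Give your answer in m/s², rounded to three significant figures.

ω = 2π·1325/60 = 138.8 rad/s
x(θ) = r cosθ + √(L² − r² sin²θ); with ω constant, a = ω²·d²x/dθ².
d²x/dθ² = −r cosθ − r²(cos2θ)/√u − r⁴ sin²2θ/(4u^{3/2}),  u = L² − r² sin²θ = 0.00678798 m².
Substituting r = 0.0209 m, L = 0.0833 m, θ = 36°: d²x/dθ² = -0.018624 m.
a = ω²·d²x/dθ² = (138.8)²·(-0.018624) = -358.56 m/s²;  |a| = 358.56 m/s².

359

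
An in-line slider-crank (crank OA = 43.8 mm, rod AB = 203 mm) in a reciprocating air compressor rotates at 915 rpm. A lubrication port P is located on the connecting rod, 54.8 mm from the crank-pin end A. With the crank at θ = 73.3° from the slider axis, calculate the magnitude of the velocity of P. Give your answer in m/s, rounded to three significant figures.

4.18

ω = 95.82 rad/s.  Crank-pin speed |V_A| = rω = 4.1969 m/s, perpendicular to OA.
Rod angle: sinφ = −(r/L) sinθ ⇒ φ = -11.927°; ω_rod = −rω cosθ/√(L²−r²sin²θ) = -6.072 rad/s.
V_P = V_A + ω_rod × AP, with AP = 0.0548 m along the rod.
Components: V_Px = −rω sinθ − a·ω_rod·sinφ = -4.0886 m/s;  V_Py = rω cosθ + a·ω_rod·cosφ = +0.88045 m/s.
|V_P| = √(V_Px² + V_Py²) = 4.1823 m/s.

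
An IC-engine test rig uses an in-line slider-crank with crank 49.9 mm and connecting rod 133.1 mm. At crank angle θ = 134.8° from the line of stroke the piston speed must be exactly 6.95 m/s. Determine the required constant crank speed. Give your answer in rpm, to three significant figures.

2580

For an in-line slider-crank, |v_piston| = rω|sinθ|·[1 + r cosθ/√(L² − r² sin²θ)].
With r = 0.0499 m, L = 0.1331 m, θ = 134.8°: the bracketed kinematic factor |dx/dθ| = 0.025704 m.
ω = v/|dx/dθ| = 6.95/0.025704 = 270.38 rad/s.
N = 60ω/(2π) = 2582 rpm.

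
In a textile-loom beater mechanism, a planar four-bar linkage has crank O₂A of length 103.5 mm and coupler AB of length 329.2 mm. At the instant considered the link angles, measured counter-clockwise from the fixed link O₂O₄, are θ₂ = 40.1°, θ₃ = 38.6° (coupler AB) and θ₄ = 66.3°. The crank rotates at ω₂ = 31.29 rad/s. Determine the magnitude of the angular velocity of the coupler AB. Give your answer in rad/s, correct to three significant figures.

9.34

ω₂ = 31.29 rad/s
Differentiating the loop-closure r₂e^{iθ₂}+r₃e^{iθ₃}=r₁+r₄e^{iθ₄} gives r₂ω₂e^{iθ₂}+r₃ω₃e^{iθ₃}=r₄ω₄e^{iθ₄}.
Eliminating the other unknown: ω₃ = r₂ω₂ sin(θ₄−θ₂) / [r₃ sin(θ₃−θ₄)].
Numerator sine = +0.44151; denominator sine = -0.46484.
Result = 0.1035·31.29·(+0.44151) / (0.3292·(-0.46484)) = -9.3437 rad/s; magnitude 9.3437 rad/s.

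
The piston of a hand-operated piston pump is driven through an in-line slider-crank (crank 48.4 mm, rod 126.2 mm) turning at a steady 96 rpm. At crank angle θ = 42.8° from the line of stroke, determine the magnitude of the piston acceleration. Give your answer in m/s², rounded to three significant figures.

3.81

ω = 2π·96/60 = 10.05 rad/s
x(θ) = r cosθ + √(L² − r² sin²θ); with ω constant, a = ω²·d²x/dθ².
d²x/dθ² = −r cosθ − r²(cos2θ)/√u − r⁴ sin²2θ/(4u^{3/2}),  u = L² − r² sin²θ = 0.014845 m².
Substituting r = 0.0484 m, L = 0.1262 m, θ = 42.8°: d²x/dθ² = -0.037742 m.
a = ω²·d²x/dθ² = (10.05)²·(-0.037742) = -3.8143 m/s²;  |a| = 3.8143 m/s².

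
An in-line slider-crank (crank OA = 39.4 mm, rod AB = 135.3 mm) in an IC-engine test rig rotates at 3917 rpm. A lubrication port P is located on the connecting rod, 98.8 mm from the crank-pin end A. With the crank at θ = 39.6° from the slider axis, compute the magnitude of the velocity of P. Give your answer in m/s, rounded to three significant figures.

12.5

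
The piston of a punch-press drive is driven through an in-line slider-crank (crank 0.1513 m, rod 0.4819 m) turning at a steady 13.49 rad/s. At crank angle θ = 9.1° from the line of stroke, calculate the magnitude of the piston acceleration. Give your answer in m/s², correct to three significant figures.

ω = 13.49 rad/s
x(θ) = r cosθ + √(L² − r² sin²θ); with ω constant, a = ω²·d²x/dθ².
d²x/dθ² = −r cosθ − r²(cos2θ)/√u − r⁴ sin²2θ/(4u^{3/2}),  u = L² − r² sin²θ = 0.231655 m².
Substituting r = 0.1513 m, L = 0.4819 m, θ = 9.1°: d²x/dθ² = -0.19469 m.
a = ω²·d²x/dθ² = (13.49)²·(-0.19469) = -35.43 m/s²;  |a| = 35.43 m/s².

35.4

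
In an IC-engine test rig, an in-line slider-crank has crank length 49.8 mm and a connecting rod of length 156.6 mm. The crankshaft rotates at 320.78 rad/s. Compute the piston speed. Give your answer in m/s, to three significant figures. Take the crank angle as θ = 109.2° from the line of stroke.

13.4

ω = 320.8 rad/s
For an in-line slider-crank, x = r cosθ + √(L² − r² sin²θ), so v = −rω sinθ·[1 + r cosθ/√(L² − r² sin²θ)].
With r = 0.0498 m, L = 0.1566 m, θ = 109.2°: √(L² − r² sin²θ) = 0.14937 m.
v = −0.0498·320.8·0.94438·[1 + 0.0498·-0.32887/0.14937] = -13.432 m/s.
|v| = 13.432 m/s.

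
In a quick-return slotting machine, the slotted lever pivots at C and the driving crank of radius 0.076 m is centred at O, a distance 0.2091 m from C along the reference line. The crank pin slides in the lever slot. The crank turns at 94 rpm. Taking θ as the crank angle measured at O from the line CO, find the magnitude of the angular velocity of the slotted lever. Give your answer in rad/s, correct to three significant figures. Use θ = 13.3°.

2.60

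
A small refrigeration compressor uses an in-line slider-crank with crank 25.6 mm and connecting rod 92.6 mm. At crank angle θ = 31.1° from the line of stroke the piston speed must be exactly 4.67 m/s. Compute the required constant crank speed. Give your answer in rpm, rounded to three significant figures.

2720

For an in-line slider-crank, |v_piston| = rω|sinθ|·[1 + r cosθ/√(L² − r² sin²θ)].
With r = 0.0256 m, L = 0.0926 m, θ = 31.1°: the bracketed kinematic factor |dx/dθ| = 0.016386 m.
ω = v/|dx/dθ| = 4.67/0.016386 = 285 rad/s.
N = 60ω/(2π) = 2721.6 rpm.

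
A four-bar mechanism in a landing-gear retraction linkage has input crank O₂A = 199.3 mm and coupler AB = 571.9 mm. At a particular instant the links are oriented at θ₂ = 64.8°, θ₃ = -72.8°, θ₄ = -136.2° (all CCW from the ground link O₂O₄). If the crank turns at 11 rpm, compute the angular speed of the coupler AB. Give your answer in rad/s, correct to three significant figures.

0.161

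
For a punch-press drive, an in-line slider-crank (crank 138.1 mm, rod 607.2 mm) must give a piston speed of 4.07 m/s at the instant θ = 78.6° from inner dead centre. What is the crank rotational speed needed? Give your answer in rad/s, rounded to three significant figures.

For an in-line slider-crank, |v_piston| = rω|sinθ|·[1 + r cosθ/√(L² − r² sin²θ)].
With r = 0.1381 m, L = 0.6072 m, θ = 78.6°: the bracketed kinematic factor |dx/dθ| = 0.14162 m.
ω = v/|dx/dθ| = 4.07/0.14162 = 28.739 rad/s.

28.7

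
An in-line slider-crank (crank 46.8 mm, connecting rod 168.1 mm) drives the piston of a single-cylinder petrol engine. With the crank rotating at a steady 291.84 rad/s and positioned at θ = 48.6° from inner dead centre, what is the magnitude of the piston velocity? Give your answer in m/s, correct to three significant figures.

ω = 291.8 rad/s
For an in-line slider-crank, x = r cosθ + √(L² − r² sin²θ), so v = −rω sinθ·[1 + r cosθ/√(L² − r² sin²θ)].
With r = 0.0468 m, L = 0.1681 m, θ = 48.6°: √(L² − r² sin²θ) = 0.16439 m.
v = −0.0468·291.8·0.75011·[1 + 0.0468·0.66131/0.16439] = -12.174 m/s.
|v| = 12.174 m/s.

12.2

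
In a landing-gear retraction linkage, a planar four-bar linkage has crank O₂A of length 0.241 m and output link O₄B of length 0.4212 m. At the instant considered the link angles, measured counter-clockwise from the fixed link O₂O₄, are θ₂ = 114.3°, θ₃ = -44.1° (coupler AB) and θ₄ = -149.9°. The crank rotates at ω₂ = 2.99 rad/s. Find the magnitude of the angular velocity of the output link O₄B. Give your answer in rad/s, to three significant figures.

ω₂ = 2.99 rad/s
Differentiating the loop-closure r₂e^{iθ₂}+r₃e^{iθ₃}=r₁+r₄e^{iθ₄} gives r₂ω₂e^{iθ₂}+r₃ω₃e^{iθ₃}=r₄ω₄e^{iθ₄}.
Eliminating the other unknown: ω₄ = r₂ω₂ sin(θ₂−θ₃) / [r₄ sin(θ₄−θ₃)].
Numerator sine = +0.36812; denominator sine = -0.96222.
Result = 0.241·2.99·(+0.36812) / (0.4212·(-0.96222)) = -0.65452 rad/s; magnitude 0.65452 rad/s.

0.655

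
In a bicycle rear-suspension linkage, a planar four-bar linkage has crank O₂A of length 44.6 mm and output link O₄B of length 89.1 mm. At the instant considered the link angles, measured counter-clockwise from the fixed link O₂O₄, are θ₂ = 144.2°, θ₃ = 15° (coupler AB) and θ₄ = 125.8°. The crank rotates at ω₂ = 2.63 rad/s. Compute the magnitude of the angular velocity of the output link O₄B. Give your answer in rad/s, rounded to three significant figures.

ω₂ = 2.63 rad/s
Differentiating the loop-closure r₂e^{iθ₂}+r₃e^{iθ₃}=r₁+r₄e^{iθ₄} gives r₂ω₂e^{iθ₂}+r₃ω₃e^{iθ₃}=r₄ω₄e^{iθ₄}.
Eliminating the other unknown: ω₄ = r₂ω₂ sin(θ₂−θ₃) / [r₄ sin(θ₄−θ₃)].
Numerator sine = +0.77494; denominator sine = +0.93483.
Result = 0.0446·2.63·(+0.77494) / (0.0891·(+0.93483)) = +1.0913 rad/s; magnitude 1.0913 rad/s.

1.09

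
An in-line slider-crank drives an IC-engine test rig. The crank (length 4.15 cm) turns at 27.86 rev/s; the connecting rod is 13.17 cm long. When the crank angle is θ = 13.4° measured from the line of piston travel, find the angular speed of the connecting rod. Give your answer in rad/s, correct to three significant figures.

ω = 175 rad/s (converted from 27.86 rev/s).
The rod makes angle φ with the slider axis where L sinφ = r sinθ; differentiating, L cosφ·φ̇ = r ω cosθ.
L cosφ = √(L² − r² sin²θ) = 0.13135 m.
|ω_rod| = r ω |cosθ| / √(L² − r² sin²θ) = 0.0415·175·0.97278/0.13135 = 53.802 rad/s.

53.8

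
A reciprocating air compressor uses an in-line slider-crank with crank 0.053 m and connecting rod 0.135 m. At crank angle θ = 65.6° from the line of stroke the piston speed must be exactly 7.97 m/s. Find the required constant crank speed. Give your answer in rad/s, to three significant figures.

For an in-line slider-crank, |v_piston| = rω|sinθ|·[1 + r cosθ/√(L² − r² sin²θ)].
With r = 0.053 m, L = 0.135 m, θ = 65.6°: the bracketed kinematic factor |dx/dθ| = 0.056648 m.
ω = v/|dx/dθ| = 7.97/0.056648 = 140.69 rad/s.

141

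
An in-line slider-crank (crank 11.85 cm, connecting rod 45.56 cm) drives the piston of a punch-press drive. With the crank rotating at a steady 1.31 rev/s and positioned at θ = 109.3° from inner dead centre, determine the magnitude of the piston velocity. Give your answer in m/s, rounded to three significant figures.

0.839

ω = 2π·1.31 = 8.231 rad/s
For an in-line slider-crank, x = r cosθ + √(L² − r² sin²θ), so v = −rω sinθ·[1 + r cosθ/√(L² − r² sin²θ)].
With r = 0.1185 m, L = 0.4556 m, θ = 109.3°: √(L² − r² sin²θ) = 0.44166 m.
v = −0.1185·8.231·0.94380·[1 + 0.1185·-0.33051/0.44166] = -0.83892 m/s.
|v| = 0.83892 m/s.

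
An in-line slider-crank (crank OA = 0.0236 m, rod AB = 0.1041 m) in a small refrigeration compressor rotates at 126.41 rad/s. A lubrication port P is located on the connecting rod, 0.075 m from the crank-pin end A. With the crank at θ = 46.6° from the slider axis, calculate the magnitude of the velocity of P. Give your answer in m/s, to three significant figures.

ω = 126.4 rad/s.  Crank-pin speed |V_A| = rω = 2.9833 m/s, perpendicular to OA.
Rod angle: sinφ = −(r/L) sinθ ⇒ φ = -9.481°; ω_rod = −rω cosθ/√(L²−r²sin²θ) = -19.963 rad/s.
V_P = V_A + ω_rod × AP, with AP = 0.075 m along the rod.
Components: V_Px = −rω sinθ − a·ω_rod·sinφ = -2.4142 m/s;  V_Py = rω cosθ + a·ω_rod·cosφ = +0.57299 m/s.
|V_P| = √(V_Px² + V_Py²) = 2.4813 m/s.

2.48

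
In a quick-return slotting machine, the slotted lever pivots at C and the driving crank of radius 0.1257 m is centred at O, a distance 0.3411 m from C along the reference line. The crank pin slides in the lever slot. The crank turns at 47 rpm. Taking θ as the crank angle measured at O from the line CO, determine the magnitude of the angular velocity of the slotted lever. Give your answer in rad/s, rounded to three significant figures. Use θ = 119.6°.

ω = 4.922 rad/s (from 47 rpm).
Crank pin A relative to C: A = (d + r cosθ, r sinθ); lever angle φ = atan2(r sinθ, d + r cosθ).
Differentiating tanφ: φ̇ = rω(d cosθ + r)/(d² + r² + 2dr cosθ).
d² + r² + 2dr cosθ = |CA|² = 0.0897929 m²;  d cosθ + r = -0.042784 m.
|ω_lever| = |0.1257·4.922·-0.042784| / 0.0897929 = 0.29478 rad/s.

0.295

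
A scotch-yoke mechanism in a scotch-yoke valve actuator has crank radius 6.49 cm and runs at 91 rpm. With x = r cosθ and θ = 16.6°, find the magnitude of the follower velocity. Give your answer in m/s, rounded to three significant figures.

0.177

ω = 9.529 rad/s (from 91 rpm).
x = r cosθ ⇒ ẋ = −rω sinθ.
|v| = rω|sinθ| = 0.0649·9.529·|sin 16.6°| = 0.17669 m/s.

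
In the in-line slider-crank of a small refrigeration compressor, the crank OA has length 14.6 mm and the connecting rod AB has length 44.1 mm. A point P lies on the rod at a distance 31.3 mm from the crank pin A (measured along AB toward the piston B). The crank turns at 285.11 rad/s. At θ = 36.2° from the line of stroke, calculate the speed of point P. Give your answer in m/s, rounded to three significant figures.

ω = 285.1 rad/s.  Crank-pin speed |V_A| = rω = 4.1626 m/s, perpendicular to OA.
Rod angle: sinφ = −(r/L) sinθ ⇒ φ = -11.276°; ω_rod = −rω cosθ/√(L²−r²sin²θ) = -77.668 rad/s.
V_P = V_A + ω_rod × AP, with AP = 0.0313 m along the rod.
Components: V_Px = −rω sinθ − a·ω_rod·sinφ = -2.9338 m/s;  V_Py = rω cosθ + a·ω_rod·cosφ = +0.97496 m/s.
|V_P| = √(V_Px² + V_Py²) = 3.0916 m/s.

3.09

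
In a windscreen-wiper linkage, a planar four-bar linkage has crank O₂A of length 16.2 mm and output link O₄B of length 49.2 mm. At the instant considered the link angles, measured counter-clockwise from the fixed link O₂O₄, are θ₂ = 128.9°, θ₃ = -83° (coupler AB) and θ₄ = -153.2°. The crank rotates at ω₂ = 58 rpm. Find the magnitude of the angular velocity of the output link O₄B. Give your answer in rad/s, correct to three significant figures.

1.12

ω₂ = 6.074 rad/s (from 58 rpm).
Differentiating the loop-closure r₂e^{iθ₂}+r₃e^{iθ₃}=r₁+r₄e^{iθ₄} gives r₂ω₂e^{iθ₂}+r₃ω₃e^{iθ₃}=r₄ω₄e^{iθ₄}.
Eliminating the other unknown: ω₄ = r₂ω₂ sin(θ₂−θ₃) / [r₄ sin(θ₄−θ₃)].
Numerator sine = -0.52844; denominator sine = -0.94088.
Result = 0.0162·6.074·(-0.52844) / (0.0492·(-0.94088)) = +1.1232 rad/s; magnitude 1.1232 rad/s.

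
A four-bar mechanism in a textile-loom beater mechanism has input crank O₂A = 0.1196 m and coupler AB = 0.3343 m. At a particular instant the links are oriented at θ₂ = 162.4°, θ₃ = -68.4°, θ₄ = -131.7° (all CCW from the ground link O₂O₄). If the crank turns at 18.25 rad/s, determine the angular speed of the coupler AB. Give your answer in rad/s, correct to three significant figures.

6.67

ω₂ = 18.25 rad/s
Differentiating the loop-closure r₂e^{iθ₂}+r₃e^{iθ₃}=r₁+r₄e^{iθ₄} gives r₂ω₂e^{iθ₂}+r₃ω₃e^{iθ₃}=r₄ω₄e^{iθ₄}.
Eliminating the other unknown: ω₃ = r₂ω₂ sin(θ₄−θ₂) / [r₃ sin(θ₃−θ₄)].
Numerator sine = +0.91283; denominator sine = +0.89337.
Result = 0.1196·18.25·(+0.91283) / (0.3343·(+0.89337)) = +6.6714 rad/s; magnitude 6.6714 rad/s.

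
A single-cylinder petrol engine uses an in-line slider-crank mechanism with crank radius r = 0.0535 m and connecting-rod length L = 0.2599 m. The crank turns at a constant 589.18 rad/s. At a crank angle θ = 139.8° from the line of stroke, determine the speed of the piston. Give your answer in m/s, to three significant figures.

ω = 589.2 rad/s
For an in-line slider-crank, x = r cosθ + √(L² − r² sin²θ), so v = −rω sinθ·[1 + r cosθ/√(L² − r² sin²θ)].
With r = 0.0535 m, L = 0.2599 m, θ = 139.8°: √(L² − r² sin²θ) = 0.2576 m.
v = −0.0535·589.2·0.64546·[1 + 0.0535·-0.76380/0.2576] = -17.118 m/s.
|v| = 17.118 m/s.

17.1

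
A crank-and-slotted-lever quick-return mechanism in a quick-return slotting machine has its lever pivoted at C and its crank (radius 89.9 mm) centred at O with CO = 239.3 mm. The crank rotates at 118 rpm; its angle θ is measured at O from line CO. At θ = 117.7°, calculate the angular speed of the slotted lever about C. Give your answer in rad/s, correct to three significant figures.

ω = 12.36 rad/s (from 118 rpm).
Crank pin A relative to C: A = (d + r cosθ, r sinθ); lever angle φ = atan2(r sinθ, d + r cosθ).
Differentiating tanφ: φ̇ = rω(d cosθ + r)/(d² + r² + 2dr cosθ).
d² + r² + 2dr cosθ = |CA|² = 0.0453461 m²;  d cosθ + r = -0.021337 m.
|ω_lever| = |0.0899·12.36·-0.021337| / 0.0453461 = 0.52271 rad/s.

0.523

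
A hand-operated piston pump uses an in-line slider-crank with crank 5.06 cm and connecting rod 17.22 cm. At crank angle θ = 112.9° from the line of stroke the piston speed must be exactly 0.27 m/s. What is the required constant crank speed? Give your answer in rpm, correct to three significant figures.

For an in-line slider-crank, |v_piston| = rω|sinθ|·[1 + r cosθ/√(L² − r² sin²θ)].
With r = 0.0506 m, L = 0.1722 m, θ = 112.9°: the bracketed kinematic factor |dx/dθ| = 0.041076 m.
ω = v/|dx/dθ| = 0.27/0.041076 = 6.5732 rad/s.
N = 60ω/(2π) = 62.77 rpm.

62.8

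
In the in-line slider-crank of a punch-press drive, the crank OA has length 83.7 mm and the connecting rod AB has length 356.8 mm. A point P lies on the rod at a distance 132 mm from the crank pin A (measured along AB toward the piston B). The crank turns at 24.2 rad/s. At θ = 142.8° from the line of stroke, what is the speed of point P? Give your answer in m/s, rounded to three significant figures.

1.53

ω = 24.2 rad/s.  Crank-pin speed |V_A| = rω = 2.0255 m/s, perpendicular to OA.
Rod angle: sinφ = −(r/L) sinθ ⇒ φ = -8.154°; ω_rod = −rω cosθ/√(L²−r²sin²θ) = +4.568 rad/s.
V_P = V_A + ω_rod × AP, with AP = 0.132 m along the rod.
Components: V_Px = −rω sinθ − a·ω_rod·sinφ = -1.1391 m/s;  V_Py = rω cosθ + a·ω_rod·cosφ = -1.0165 m/s.
|V_P| = √(V_Px² + V_Py²) = 1.5267 m/s.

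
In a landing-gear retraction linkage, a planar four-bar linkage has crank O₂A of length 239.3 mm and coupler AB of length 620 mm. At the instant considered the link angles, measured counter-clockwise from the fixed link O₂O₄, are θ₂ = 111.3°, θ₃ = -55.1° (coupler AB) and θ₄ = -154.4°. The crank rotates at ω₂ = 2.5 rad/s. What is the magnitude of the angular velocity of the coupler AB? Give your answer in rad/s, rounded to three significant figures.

0.975

ω₂ = 2.5 rad/s
Differentiating the loop-closure r₂e^{iθ₂}+r₃e^{iθ₃}=r₁+r₄e^{iθ₄} gives r₂ω₂e^{iθ₂}+r₃ω₃e^{iθ₃}=r₄ω₄e^{iθ₄}.
Eliminating the other unknown: ω₃ = r₂ω₂ sin(θ₄−θ₂) / [r₃ sin(θ₃−θ₄)].
Numerator sine = +0.99719; denominator sine = +0.98686.
Result = 0.2393·2.5·(+0.99719) / (0.62·(+0.98686)) = +0.97502 rad/s; magnitude 0.97502 rad/s.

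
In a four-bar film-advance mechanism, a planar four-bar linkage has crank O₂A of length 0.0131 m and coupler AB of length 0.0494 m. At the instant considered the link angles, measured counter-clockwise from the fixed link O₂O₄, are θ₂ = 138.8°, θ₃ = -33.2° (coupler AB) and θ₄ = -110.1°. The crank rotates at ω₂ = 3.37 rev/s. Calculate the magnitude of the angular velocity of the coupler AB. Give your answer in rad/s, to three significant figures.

5.38

ω₂ = 21.17 rad/s (from 3.37 rev/s).
Differentiating the loop-closure r₂e^{iθ₂}+r₃e^{iθ₃}=r₁+r₄e^{iθ₄} gives r₂ω₂e^{iθ₂}+r₃ω₃e^{iθ₃}=r₄ω₄e^{iθ₄}.
Eliminating the other unknown: ω₃ = r₂ω₂ sin(θ₄−θ₂) / [r₃ sin(θ₃−θ₄)].
Numerator sine = +0.93295; denominator sine = +0.97398.
Result = 0.0131·21.17·(+0.93295) / (0.0494·(+0.97398)) = +5.3786 rad/s; magnitude 5.3786 rad/s.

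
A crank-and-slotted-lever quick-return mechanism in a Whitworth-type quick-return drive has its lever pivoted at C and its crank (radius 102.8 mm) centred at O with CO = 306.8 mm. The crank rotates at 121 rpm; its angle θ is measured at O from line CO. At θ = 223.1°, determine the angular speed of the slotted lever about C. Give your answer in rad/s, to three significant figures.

ω = 12.67 rad/s (from 121 rpm).
Crank pin A relative to C: A = (d + r cosθ, r sinθ); lever angle φ = atan2(r sinθ, d + r cosθ).
Differentiating tanφ: φ̇ = rω(d cosθ + r)/(d² + r² + 2dr cosθ).
d² + r² + 2dr cosθ = |CA|² = 0.0586368 m²;  d cosθ + r = -0.12121 m.
|ω_lever| = |0.1028·12.67·-0.12121| / 0.0586368 = 2.6927 rad/s.

2.69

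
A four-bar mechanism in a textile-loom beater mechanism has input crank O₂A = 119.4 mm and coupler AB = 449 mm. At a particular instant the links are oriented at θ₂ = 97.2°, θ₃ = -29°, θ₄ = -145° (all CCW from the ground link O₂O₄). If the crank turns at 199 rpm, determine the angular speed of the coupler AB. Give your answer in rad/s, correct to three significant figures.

ω₂ = 20.84 rad/s (from 199 rpm).
Differentiating the loop-closure r₂e^{iθ₂}+r₃e^{iθ₃}=r₁+r₄e^{iθ₄} gives r₂ω₂e^{iθ₂}+r₃ω₃e^{iθ₃}=r₄ω₄e^{iθ₄}.
Eliminating the other unknown: ω₃ = r₂ω₂ sin(θ₄−θ₂) / [r₃ sin(θ₃−θ₄)].
Numerator sine = +0.88458; denominator sine = +0.89879.
Result = 0.1194·20.84·(+0.88458) / (0.449·(+0.89879)) = +5.454 rad/s; magnitude 5.454 rad/s.

5.45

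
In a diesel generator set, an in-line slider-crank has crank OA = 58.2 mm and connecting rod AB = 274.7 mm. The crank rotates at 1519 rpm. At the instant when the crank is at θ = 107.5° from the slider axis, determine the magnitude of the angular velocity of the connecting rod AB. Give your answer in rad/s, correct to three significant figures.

ω = 159.1 rad/s (converted from 1519 rpm).
The rod makes angle φ with the slider axis where L sinφ = r sinθ; differentiating, L cosφ·φ̇ = r ω cosθ.
L cosφ = √(L² − r² sin²θ) = 0.26903 m.
|ω_rod| = r ω |cosθ| / √(L² − r² sin²θ) = 0.0582·159.1·0.30071/0.26903 = 10.348 rad/s.

10.3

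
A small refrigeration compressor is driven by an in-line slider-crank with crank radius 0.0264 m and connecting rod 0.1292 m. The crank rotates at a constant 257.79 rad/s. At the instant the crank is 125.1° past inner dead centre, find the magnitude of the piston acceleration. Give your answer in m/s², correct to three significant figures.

1130

ω = 257.8 rad/s
x(θ) = r cosθ + √(L² − r² sin²θ); with ω constant, a = ω²·d²x/dθ².
d²x/dθ² = −r cosθ − r²(cos2θ)/√u − r⁴ sin²2θ/(4u^{3/2}),  u = L² − r² sin²θ = 0.0162261 m².
Substituting r = 0.0264 m, L = 0.1292 m, θ = 125.1°: d²x/dθ² = +0.016982 m.
a = ω²·d²x/dθ² = (257.8)²·(+0.016982) = +1128.5 m/s²;  |a| = 1128.5 m/s².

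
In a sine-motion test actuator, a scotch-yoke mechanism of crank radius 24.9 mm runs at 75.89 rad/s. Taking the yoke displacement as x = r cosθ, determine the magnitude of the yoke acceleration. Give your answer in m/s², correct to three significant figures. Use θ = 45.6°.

ω = 75.89 rad/s
x = r cosθ ⇒ ẍ = −rω² cosθ (ω constant).
|a| = rω²|cosθ| = 0.0249·(75.89)²·|cos 45.6°| = 100.34 m/s².

100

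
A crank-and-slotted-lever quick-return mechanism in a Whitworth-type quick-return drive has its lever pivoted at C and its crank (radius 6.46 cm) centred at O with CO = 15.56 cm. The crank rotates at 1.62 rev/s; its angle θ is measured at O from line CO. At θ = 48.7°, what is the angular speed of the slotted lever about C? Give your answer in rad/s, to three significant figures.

ω = 10.18 rad/s (from 1.62 rev/s).
Crank pin A relative to C: A = (d + r cosθ, r sinθ); lever angle φ = atan2(r sinθ, d + r cosθ).
Differentiating tanφ: φ̇ = rω(d cosθ + r)/(d² + r² + 2dr cosθ).
d² + r² + 2dr cosθ = |CA|² = 0.0416529 m²;  d cosθ + r = +0.1673 m.
|ω_lever| = |0.0646·10.18·+0.1673| / 0.0416529 = 2.641 rad/s.

2.64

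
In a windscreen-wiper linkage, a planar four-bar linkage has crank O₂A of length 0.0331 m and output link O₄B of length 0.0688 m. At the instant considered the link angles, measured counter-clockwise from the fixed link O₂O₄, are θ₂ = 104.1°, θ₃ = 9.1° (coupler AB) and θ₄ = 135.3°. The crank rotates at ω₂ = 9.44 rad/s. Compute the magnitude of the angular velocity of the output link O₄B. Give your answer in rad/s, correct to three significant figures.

5.61

ω₂ = 9.44 rad/s
Differentiating the loop-closure r₂e^{iθ₂}+r₃e^{iθ₃}=r₁+r₄e^{iθ₄} gives r₂ω₂e^{iθ₂}+r₃ω₃e^{iθ₃}=r₄ω₄e^{iθ₄}.
Eliminating the other unknown: ω₄ = r₂ω₂ sin(θ₂−θ₃) / [r₄ sin(θ₄−θ₃)].
Numerator sine = +0.99619; denominator sine = +0.80696.
Result = 0.0331·9.44·(+0.99619) / (0.0688·(+0.80696)) = +5.6067 rad/s; magnitude 5.6067 rad/s.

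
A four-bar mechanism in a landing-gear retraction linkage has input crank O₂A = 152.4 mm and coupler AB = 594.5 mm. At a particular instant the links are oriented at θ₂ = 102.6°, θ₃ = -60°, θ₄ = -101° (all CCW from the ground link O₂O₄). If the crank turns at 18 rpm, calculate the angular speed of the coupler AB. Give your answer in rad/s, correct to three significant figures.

ω₂ = 1.885 rad/s (from 18 rpm).
Differentiating the loop-closure r₂e^{iθ₂}+r₃e^{iθ₃}=r₁+r₄e^{iθ₄} gives r₂ω₂e^{iθ₂}+r₃ω₃e^{iθ₃}=r₄ω₄e^{iθ₄}.
Eliminating the other unknown: ω₃ = r₂ω₂ sin(θ₄−θ₂) / [r₃ sin(θ₃−θ₄)].
Numerator sine = +0.40035; denominator sine = +0.65606.
Result = 0.1524·1.885·(+0.40035) / (0.5945·(+0.65606)) = +0.29487 rad/s; magnitude 0.29487 rad/s.

0.295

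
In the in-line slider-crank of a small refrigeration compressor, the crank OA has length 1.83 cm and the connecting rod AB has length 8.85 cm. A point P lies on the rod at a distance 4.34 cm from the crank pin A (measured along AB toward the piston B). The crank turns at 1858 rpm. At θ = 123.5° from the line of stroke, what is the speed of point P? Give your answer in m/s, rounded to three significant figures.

2.97

ω = 194.6 rad/s.  Crank-pin speed |V_A| = rω = 3.5606 m/s, perpendicular to OA.
Rod angle: sinφ = −(r/L) sinθ ⇒ φ = -9.929°; ω_rod = −rω cosθ/√(L²−r²sin²θ) = +22.544 rad/s.
V_P = V_A + ω_rod × AP, with AP = 0.0434 m along the rod.
Components: V_Px = −rω sinθ − a·ω_rod·sinφ = -2.8004 m/s;  V_Py = rω cosθ + a·ω_rod·cosφ = -1.0015 m/s.
|V_P| = √(V_Px² + V_Py²) = 2.9741 m/s.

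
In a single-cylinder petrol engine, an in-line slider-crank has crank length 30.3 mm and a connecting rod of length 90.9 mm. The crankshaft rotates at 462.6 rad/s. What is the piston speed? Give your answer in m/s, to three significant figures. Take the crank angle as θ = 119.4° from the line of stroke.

10.1

ω = 462.6 rad/s
For an in-line slider-crank, x = r cosθ + √(L² − r² sin²θ), so v = −rω sinθ·[1 + r cosθ/√(L² − r² sin²θ)].
With r = 0.0303 m, L = 0.0909 m, θ = 119.4°: √(L² − r² sin²θ) = 0.086983 m.
v = −0.0303·462.6·0.87121·[1 + 0.0303·-0.49090/0.086983] = -10.123 m/s.
|v| = 10.123 m/s.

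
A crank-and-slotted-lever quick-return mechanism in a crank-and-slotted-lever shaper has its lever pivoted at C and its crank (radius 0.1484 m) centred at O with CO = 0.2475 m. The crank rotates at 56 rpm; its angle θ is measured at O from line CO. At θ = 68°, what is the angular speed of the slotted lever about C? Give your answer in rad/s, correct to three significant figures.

ω = 5.864 rad/s (from 56 rpm).
Crank pin A relative to C: A = (d + r cosθ, r sinθ); lever angle φ = atan2(r sinθ, d + r cosθ).
Differentiating tanφ: φ̇ = rω(d cosθ + r)/(d² + r² + 2dr cosθ).
d² + r² + 2dr cosθ = |CA|² = 0.110797 m²;  d cosθ + r = +0.24112 m.
|ω_lever| = |0.1484·5.864·+0.24112| / 0.110797 = 1.8939 rad/s.

1.89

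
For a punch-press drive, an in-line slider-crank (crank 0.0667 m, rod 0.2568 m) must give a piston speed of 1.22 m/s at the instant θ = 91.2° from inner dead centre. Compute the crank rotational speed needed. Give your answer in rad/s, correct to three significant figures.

18.4

For an in-line slider-crank, |v_piston| = rω|sinθ|·[1 + r cosθ/√(L² − r² sin²θ)].
With r = 0.0667 m, L = 0.2568 m, θ = 91.2°: the bracketed kinematic factor |dx/dθ| = 0.06631 m.
ω = v/|dx/dθ| = 1.22/0.06631 = 18.399 rad/s.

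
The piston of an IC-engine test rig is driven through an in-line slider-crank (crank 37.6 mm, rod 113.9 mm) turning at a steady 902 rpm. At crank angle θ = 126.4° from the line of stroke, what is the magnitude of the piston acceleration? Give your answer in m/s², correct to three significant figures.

ω = 2π·902/60 = 94.46 rad/s
x(θ) = r cosθ + √(L² − r² sin²θ); with ω constant, a = ω²·d²x/dθ².
d²x/dθ² = −r cosθ − r²(cos2θ)/√u − r⁴ sin²2θ/(4u^{3/2}),  u = L² − r² sin²θ = 0.0120573 m².
Substituting r = 0.0376 m, L = 0.1139 m, θ = 126.4°: d²x/dθ² = +0.025775 m.
a = ω²·d²x/dθ² = (94.46)²·(+0.025775) = +229.97 m/s²;  |a| = 229.97 m/s².

230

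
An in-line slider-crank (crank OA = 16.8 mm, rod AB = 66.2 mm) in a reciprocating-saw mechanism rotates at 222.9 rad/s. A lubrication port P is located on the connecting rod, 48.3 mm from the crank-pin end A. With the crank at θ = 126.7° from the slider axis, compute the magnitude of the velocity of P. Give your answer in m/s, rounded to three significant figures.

2.73

ω = 222.9 rad/s.  Crank-pin speed |V_A| = rω = 3.7447 m/s, perpendicular to OA.
Rod angle: sinφ = −(r/L) sinθ ⇒ φ = -11.740°; ω_rod = −rω cosθ/√(L²−r²sin²θ) = +34.528 rad/s.
V_P = V_A + ω_rod × AP, with AP = 0.0483 m along the rod.
Components: V_Px = −rω sinθ − a·ω_rod·sinφ = -2.6631 m/s;  V_Py = rω cosθ + a·ω_rod·cosφ = -0.60512 m/s.
|V_P| = √(V_Px² + V_Py²) = 2.731 m/s.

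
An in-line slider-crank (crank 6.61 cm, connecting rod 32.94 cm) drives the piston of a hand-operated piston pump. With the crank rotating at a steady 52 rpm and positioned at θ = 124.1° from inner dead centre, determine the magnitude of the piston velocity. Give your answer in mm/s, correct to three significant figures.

ω = 2π·52/60 = 5.445 rad/s
For an in-line slider-crank, x = r cosθ + √(L² − r² sin²θ), so v = −rω sinθ·[1 + r cosθ/√(L² − r² sin²θ)].
With r = 0.0661 m, L = 0.3294 m, θ = 124.1°: √(L² − r² sin²θ) = 0.32482 m.
v = −0.0661·5.445·0.82806·[1 + 0.0661·-0.56064/0.32482] = -0.26405 m/s.
|v| = 0.26405 m/s = 264.05 mm/s.

264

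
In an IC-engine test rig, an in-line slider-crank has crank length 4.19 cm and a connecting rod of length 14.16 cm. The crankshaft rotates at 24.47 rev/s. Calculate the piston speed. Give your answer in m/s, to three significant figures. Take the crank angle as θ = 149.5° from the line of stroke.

2.43

ω = 2π·24.5 = 153.7 rad/s
For an in-line slider-crank, x = r cosθ + √(L² − r² sin²θ), so v = −rω sinθ·[1 + r cosθ/√(L² − r² sin²θ)].
With r = 0.0419 m, L = 0.1416 m, θ = 149.5°: √(L² − r² sin²θ) = 0.13999 m.
v = −0.0419·153.7·0.50754·[1 + 0.0419·-0.86163/0.13999] = -2.4264 m/s.
|v| = 2.4264 m/s.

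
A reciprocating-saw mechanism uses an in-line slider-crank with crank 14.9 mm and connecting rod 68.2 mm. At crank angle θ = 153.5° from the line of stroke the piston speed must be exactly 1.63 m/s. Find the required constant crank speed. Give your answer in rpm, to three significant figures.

2910

For an in-line slider-crank, |v_piston| = rω|sinθ|·[1 + r cosθ/√(L² − r² sin²θ)].
With r = 0.0149 m, L = 0.0682 m, θ = 153.5°: the bracketed kinematic factor |dx/dθ| = 0.0053422 m.
ω = v/|dx/dθ| = 1.63/0.0053422 = 305.12 rad/s.
N = 60ω/(2π) = 2913.6 rpm.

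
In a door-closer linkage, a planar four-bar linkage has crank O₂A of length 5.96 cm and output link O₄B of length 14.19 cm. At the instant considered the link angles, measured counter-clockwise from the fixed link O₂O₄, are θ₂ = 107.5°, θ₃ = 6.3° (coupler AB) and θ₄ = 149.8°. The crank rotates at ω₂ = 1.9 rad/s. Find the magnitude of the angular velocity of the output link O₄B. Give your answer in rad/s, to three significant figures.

1.32

ω₂ = 1.9 rad/s
Differentiating the loop-closure r₂e^{iθ₂}+r₃e^{iθ₃}=r₁+r₄e^{iθ₄} gives r₂ω₂e^{iθ₂}+r₃ω₃e^{iθ₃}=r₄ω₄e^{iθ₄}.
Eliminating the other unknown: ω₄ = r₂ω₂ sin(θ₂−θ₃) / [r₄ sin(θ₄−θ₃)].
Numerator sine = +0.98096; denominator sine = +0.59482.
Result = 0.0596·1.9·(+0.98096) / (0.1419·(+0.59482)) = +1.3161 rad/s; magnitude 1.3161 rad/s.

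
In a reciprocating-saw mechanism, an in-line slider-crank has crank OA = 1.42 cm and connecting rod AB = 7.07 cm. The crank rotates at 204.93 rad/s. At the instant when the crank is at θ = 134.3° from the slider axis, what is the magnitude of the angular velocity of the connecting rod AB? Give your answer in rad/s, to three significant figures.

ω = 204.9 rad/s
The rod makes angle φ with the slider axis where L sinφ = r sinθ; differentiating, L cosφ·φ̇ = r ω cosθ.
L cosφ = √(L² − r² sin²θ) = 0.069966 m.
|ω_rod| = r ω |cosθ| / √(L² − r² sin²θ) = 0.0142·204.9·0.69842/0.069966 = 29.048 rad/s.

29.0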